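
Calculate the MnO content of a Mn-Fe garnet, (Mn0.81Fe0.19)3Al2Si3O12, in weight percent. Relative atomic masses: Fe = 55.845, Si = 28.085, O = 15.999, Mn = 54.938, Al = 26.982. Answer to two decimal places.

34.79 wt%

M((Mn0.81Fe0.19)3Al2Si3O12) = 495.538 g/mol; M(MnO) = 70.937 g/mol.
Moles MnO per formula unit = 2.43 Mn ÷ 1 = 2.4300.
MnO fraction = (2.4300 × 70.937) / 495.538 = 172.377/495.538 = 0.3479.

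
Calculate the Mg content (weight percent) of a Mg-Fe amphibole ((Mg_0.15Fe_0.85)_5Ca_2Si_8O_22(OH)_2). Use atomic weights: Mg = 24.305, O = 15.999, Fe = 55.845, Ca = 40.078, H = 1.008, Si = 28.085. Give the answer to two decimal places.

Formula mass = 0.75*24.305 + 4.25*55.845 + 2*40.078 + 8*28.085 + 24*15.999 + 2*1.008 = 946.398 g/mol, of which 18.229 g is Mg.
So Mg makes up 18.229/946.398 = 0.0193 of the mass, i.e. 1.93%.

1.93 weight percent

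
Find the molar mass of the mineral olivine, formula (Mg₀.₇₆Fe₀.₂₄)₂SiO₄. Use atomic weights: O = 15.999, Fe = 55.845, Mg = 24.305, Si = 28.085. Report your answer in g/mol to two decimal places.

The formula mass is the sum 1.52×24.305 + 0.48×55.845 + 1×28.085 + 4×15.999.

155.83 g/mol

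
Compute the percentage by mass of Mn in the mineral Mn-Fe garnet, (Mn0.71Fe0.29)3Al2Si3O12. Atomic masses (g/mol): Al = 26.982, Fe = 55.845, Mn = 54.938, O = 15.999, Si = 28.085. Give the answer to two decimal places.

23.60 weight percent

Formula mass = 2.13·54.938 + 0.87·55.845 + 2·26.982 + 3·28.085 + 12·15.999 = 495.810 g/mol, of which 117.018 g is Mn.
So Mn makes up 117.018/495.810 = 0.2360 of the mass, i.e. 23.60%.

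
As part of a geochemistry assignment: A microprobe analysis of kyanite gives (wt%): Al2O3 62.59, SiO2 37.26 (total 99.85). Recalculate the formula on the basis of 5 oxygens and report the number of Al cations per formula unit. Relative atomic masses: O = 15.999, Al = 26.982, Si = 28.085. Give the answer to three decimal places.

1.992 Al apfu

Al2O3 (M=101.961): mol = 0.61386; Al = 1.22772, O = 1.84158.
SiO2 (M=60.083): mol = 0.62014; Si = 0.62014, O = 1.24028.
ΣO = 3.08186; factor = 5/ΣO = 1.62240.
Al apfu = 1.22772 × 1.62240 = 1.992.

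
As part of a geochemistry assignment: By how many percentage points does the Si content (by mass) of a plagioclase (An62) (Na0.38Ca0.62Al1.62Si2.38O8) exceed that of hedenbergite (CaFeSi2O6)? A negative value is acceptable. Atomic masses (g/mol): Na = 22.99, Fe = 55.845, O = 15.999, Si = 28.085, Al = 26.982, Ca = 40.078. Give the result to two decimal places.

First mineral: 66.842 g Si in 272.130 g formula = 24.56 wt% Si.
Second mineral: 56.170 g Si in 248.087 g formula = 22.64 wt% Si.
24.56% − 22.64% gives a difference of 1.92 percentage points.

1.92 percentage points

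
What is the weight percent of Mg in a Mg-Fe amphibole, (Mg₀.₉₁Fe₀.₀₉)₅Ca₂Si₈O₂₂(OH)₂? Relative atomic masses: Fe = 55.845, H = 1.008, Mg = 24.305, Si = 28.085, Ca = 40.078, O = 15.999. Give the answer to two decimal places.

13.38 weight percent

Molar mass of (Mg₀.₉₁Fe₀.₀₉)₅Ca₂Si₈O₂₂(OH)₂: 4.55·24.305 + 0.45·55.845 + 2·40.078 + 8·28.085 + 24·15.999 + 2·1.008 = 826.546 g/mol.
Mass of Mg per formula unit: 4.55 × 24.305 = 110.588 g.
Weight fraction Mg = 110.588 / 826.546 = 0.1338.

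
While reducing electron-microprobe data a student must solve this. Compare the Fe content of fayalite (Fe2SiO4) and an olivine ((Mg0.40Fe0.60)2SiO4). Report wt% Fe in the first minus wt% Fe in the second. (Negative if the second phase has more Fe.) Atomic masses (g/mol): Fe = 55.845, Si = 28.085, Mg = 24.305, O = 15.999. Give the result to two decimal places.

Fe in Fe2SiO4: molar mass 203.771 g/mol; 2×55.845 = 111.690 g → 54.81 wt%.
Fe in (Mg0.40Fe0.60)2SiO4: molar mass 178.539 g/mol; 1.20×55.845 = 67.014 g → 37.53 wt%.
Difference = 54.81 − 37.53 = 17.28 percentage points.

17.28 percentage points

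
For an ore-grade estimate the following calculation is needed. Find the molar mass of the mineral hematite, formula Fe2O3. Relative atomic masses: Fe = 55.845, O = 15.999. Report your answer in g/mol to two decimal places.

Fe: 2 × 55.845 = 111.6900
O: 3 × 15.999 = 47.9970
Summing the contributions gives the formula mass.

159.69 g/mol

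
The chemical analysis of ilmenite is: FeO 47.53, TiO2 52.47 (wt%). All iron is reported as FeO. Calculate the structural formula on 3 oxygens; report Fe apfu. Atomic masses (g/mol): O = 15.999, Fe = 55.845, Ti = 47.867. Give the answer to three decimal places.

FeO: 47.53/71.844 = 0.66157 mol → 0.66157 mol Fe, 0.66157 mol O.
TiO2: 52.47/79.865 = 0.65698 mol → 0.65698 mol Ti, 1.31396 mol O.
Total oxygen = 1.97553 mol. Normalization factor = 3/1.97553 = 1.51858.
Fe per 3 O = 0.66157 × 1.51858 = 1.005.

1.005 Fe apfu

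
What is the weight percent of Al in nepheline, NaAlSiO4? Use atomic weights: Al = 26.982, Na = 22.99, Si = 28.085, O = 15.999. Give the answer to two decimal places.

18.99 wt%

M(NaAlSiO4) = 142.053 g/mol.
Al contributes 1 × 26.982 = 26.982 g per mole.
26.982/142.053 = 0.1899 → 18.99%.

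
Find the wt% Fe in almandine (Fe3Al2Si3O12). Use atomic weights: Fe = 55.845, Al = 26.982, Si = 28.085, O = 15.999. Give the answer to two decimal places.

Molar mass of Fe3Al2Si3O12: 3×55.845 + 2×26.982 + 3×28.085 + 12×15.999 = 497.742 g/mol.
Mass of Fe per formula unit: 3 × 55.845 = 167.535 g.
Weight fraction Fe = 167.535 / 497.742 = 0.3366.

33.66 weight percent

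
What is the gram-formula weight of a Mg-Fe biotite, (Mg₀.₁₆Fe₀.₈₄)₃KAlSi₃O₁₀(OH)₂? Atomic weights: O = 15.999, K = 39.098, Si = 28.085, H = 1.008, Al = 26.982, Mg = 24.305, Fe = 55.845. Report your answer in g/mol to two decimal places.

496.73 g/mol

Mg: 0.48 × 24.305 = 11.6664
Fe: 2.52 × 55.845 = 140.7294
K: 1 × 39.098 = 39.0980
Al: 1 × 26.982 = 26.9820
Si: 3 × 28.085 = 84.2550
O: 12 × 15.999 = 191.9880
H: 2 × 1.008 = 2.0160
Summing the contributions gives the formula mass.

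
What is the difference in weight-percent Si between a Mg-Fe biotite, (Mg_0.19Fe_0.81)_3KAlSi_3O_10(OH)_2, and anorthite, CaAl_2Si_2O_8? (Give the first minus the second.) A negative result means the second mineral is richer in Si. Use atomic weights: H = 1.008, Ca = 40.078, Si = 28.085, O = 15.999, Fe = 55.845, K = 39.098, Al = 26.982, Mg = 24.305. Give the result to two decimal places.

-3.13 percentage points

Si in (Mg_0.19Fe_0.81)_3KAlSi_3O_10(OH)_2: molar mass 493.896 g/mol; 3×28.085 = 84.255 g → 17.06 wt%.
Si in CaAl_2Si_2O_8: molar mass 278.204 g/mol; 2×28.085 = 56.170 g → 20.19 wt%.
Difference = 17.06 − 20.19 = -3.13 percentage points.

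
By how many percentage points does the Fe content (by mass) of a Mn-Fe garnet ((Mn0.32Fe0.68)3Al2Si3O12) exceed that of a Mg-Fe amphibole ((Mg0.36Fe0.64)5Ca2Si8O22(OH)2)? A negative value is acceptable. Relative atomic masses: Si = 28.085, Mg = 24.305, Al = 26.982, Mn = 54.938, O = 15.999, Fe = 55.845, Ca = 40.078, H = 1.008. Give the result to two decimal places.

3.36 percentage points

Fe in (Mn0.32Fe0.68)3Al2Si3O12: molar mass 496.871 g/mol; 2.04×55.845 = 113.924 g → 22.93 wt%.
Fe in (Mg0.36Fe0.64)5Ca2Si8O22(OH)2: molar mass 913.281 g/mol; 3.20×55.845 = 178.704 g → 19.57 wt%.
Difference = 22.93 − 19.57 = 3.36 percentage points.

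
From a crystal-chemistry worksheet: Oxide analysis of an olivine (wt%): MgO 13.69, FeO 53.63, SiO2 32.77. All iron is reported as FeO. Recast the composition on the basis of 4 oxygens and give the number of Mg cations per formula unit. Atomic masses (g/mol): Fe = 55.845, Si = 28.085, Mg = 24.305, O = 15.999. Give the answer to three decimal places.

MgO (M=40.304): mol = 0.33967; Mg = 0.33967, O = 0.33967.
FeO (M=71.844): mol = 0.74648; Fe = 0.74648, O = 0.74648.
SiO2 (M=60.083): mol = 0.54541; Si = 0.54541, O = 1.09082.
ΣO = 2.17697; factor = 4/ΣO = 1.83742.
Mg apfu = 0.33967 × 1.83742 = 0.624.

0.624 Mg apfu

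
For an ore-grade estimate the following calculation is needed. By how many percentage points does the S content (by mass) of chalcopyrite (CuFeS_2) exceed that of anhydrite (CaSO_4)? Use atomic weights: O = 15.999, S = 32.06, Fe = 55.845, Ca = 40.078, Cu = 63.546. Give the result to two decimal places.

11.39 percentage points

S in CuFeS_2: molar mass 183.511 g/mol; 2×32.06 = 64.120 g → 34.94 wt%.
S in CaSO_4: molar mass 136.134 g/mol; 1×32.06 = 32.060 g → 23.55 wt%.
Difference = 34.94 − 23.55 = 11.39 percentage points.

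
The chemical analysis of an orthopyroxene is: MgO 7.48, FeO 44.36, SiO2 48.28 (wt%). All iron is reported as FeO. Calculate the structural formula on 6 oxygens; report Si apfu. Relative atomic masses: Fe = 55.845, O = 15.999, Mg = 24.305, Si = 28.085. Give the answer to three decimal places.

2.000 Si apfu

MgO: 7.48/40.304 = 0.18559 mol → 0.18559 mol Mg, 0.18559 mol O.
FeO: 44.36/71.844 = 0.61745 mol → 0.61745 mol Fe, 0.61745 mol O.
SiO2: 48.28/60.083 = 0.80356 mol → 0.80356 mol Si, 1.60712 mol O.
Total oxygen = 2.41016 mol. Normalization factor = 6/2.41016 = 2.48946.
Si per 6 O = 0.80356 × 2.48946 = 2.000.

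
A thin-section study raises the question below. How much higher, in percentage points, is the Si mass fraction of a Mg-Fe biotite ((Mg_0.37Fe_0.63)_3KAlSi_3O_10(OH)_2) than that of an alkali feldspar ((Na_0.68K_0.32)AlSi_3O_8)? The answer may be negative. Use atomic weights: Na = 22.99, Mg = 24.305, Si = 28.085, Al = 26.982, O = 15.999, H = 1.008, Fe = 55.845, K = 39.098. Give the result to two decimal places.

M((Mg_0.37Fe_0.63)_3KAlSi_3O_10(OH)_2) = 476.865 g/mol, so wt% Si = 84.255/476.865 × 100 = 17.67%.
M((Na_0.68K_0.32)AlSi_3O_8) = 267.374 g/mol, so wt% Si = 84.255/267.374 × 100 = 31.51%.
17.67 − 31.51 = -13.84 pp.

-13.84 percentage points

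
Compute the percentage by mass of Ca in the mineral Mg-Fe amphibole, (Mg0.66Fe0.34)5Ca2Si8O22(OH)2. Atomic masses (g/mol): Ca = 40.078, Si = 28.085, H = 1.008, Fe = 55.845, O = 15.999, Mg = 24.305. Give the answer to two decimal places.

Molar mass of (Mg0.66Fe0.34)5Ca2Si8O22(OH)2: 3.30·24.305 + 1.70·55.845 + 2·40.078 + 8·28.085 + 24·15.999 + 2·1.008 = 865.971 g/mol.
Mass of Ca per formula unit: 2 × 40.078 = 80.156 g.
Weight fraction Ca = 80.156 / 865.971 = 0.0926.

9.26 mass %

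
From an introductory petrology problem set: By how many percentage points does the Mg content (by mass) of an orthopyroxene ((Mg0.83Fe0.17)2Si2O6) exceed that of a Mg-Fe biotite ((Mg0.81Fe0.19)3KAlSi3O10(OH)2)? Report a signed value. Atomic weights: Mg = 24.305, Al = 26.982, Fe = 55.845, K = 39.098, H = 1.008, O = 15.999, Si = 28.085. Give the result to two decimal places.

M((Mg0.83Fe0.17)2Si2O6) = 211.498 g/mol, so wt% Mg = 40.346/211.498 × 100 = 19.08%.
M((Mg0.81Fe0.19)3KAlSi3O10(OH)2) = 435.232 g/mol, so wt% Mg = 59.061/435.232 × 100 = 13.57%.
19.08 − 13.57 = 5.51 pp.

5.51 percentage points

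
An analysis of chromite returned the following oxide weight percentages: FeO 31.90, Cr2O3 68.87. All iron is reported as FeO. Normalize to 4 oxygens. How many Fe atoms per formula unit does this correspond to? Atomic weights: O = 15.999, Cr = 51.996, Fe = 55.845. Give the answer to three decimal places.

0.985 Fe apfu

FeO (M=71.844): mol = 0.44402; Fe = 0.44402, O = 0.44402.
Cr2O3 (M=151.989): mol = 0.45312; Cr = 0.90624, O = 1.35936.
ΣO = 1.80338; factor = 4/ΣO = 2.21806.
Fe apfu = 0.44402 × 2.21806 = 0.985.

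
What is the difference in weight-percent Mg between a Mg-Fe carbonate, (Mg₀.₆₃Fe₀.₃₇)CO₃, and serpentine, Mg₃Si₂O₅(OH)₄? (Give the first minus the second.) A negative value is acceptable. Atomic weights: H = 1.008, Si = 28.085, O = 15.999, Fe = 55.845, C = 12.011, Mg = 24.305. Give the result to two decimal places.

First mineral: 15.312 g Mg in 95.983 g formula = 15.95 wt% Mg.
Second mineral: 72.915 g Mg in 277.108 g formula = 26.31 wt% Mg.
15.95% − 26.31% gives a difference of -10.36 percentage points.

-10.36 percentage points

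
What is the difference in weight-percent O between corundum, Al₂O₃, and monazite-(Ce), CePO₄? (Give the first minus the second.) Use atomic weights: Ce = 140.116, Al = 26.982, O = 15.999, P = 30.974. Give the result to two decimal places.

19.85 percentage points

M(Al₂O₃) = 101.961 g/mol, so wt% O = 47.997/101.961 × 100 = 47.07%.
M(CePO₄) = 235.086 g/mol, so wt% O = 63.996/235.086 × 100 = 27.22%.
47.07 − 27.22 = 19.85 pp.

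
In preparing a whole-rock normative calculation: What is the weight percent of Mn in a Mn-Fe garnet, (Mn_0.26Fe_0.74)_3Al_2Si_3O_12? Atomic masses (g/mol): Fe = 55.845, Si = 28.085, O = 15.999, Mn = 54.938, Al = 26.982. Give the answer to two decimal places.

8.62 wt%

Molar mass of (Mn_0.26Fe_0.74)_3Al_2Si_3O_12: 0.78*54.938 + 2.22*55.845 + 2*26.982 + 3*28.085 + 12*15.999 = 497.035 g/mol.
Mass of Mn per formula unit: 0.78 × 54.938 = 42.852 g.
Weight fraction Mn = 42.852 / 497.035 = 0.0862.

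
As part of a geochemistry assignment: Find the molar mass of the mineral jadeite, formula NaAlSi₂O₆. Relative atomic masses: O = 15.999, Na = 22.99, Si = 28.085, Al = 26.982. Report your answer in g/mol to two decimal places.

202.14 g/mol

The formula mass is the sum 1×22.99 + 1×26.982 + 2×28.085 + 6×15.999.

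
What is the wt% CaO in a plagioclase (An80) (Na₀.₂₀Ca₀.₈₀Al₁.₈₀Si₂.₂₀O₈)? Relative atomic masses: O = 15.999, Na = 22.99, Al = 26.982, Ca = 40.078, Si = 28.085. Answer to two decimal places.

M(Na₀.₂₀Ca₀.₈₀Al₁.₈₀Si₂.₂₀O₈) = 275.007 g/mol; M(CaO) = 56.077 g/mol.
Moles CaO per formula unit = 0.80 Ca ÷ 1 = 0.8000.
CaO fraction = (0.8000 × 56.077) / 275.007 = 44.862/275.007 = 0.1631.

16.31 wt%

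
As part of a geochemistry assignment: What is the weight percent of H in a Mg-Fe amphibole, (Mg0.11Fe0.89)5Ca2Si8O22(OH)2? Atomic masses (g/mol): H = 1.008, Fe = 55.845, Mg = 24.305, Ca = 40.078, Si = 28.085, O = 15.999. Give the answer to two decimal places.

M((Mg0.11Fe0.89)5Ca2Si8O22(OH)2) = 952.706 g/mol.
H contributes 2 × 1.008 = 2.016 g per mole.
2.016/952.706 = 0.0021 → 0.21%.

0.21 mass %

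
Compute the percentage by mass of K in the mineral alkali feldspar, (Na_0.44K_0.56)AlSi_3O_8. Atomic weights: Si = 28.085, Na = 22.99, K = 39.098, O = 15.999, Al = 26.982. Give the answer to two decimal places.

Formula mass = 0.44×22.99 + 0.56×39.098 + 1×26.982 + 3×28.085 + 8×15.999 = 271.239 g/mol, of which 21.895 g is K.
So K makes up 21.895/271.239 = 0.0807 of the mass, i.e. 8.07%.

8.07 mass %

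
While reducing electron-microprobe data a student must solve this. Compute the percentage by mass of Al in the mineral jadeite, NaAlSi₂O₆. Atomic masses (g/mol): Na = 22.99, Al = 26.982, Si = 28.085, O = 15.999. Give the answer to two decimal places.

Formula mass = 1×22.99 + 1×26.982 + 2×28.085 + 6×15.999 = 202.136 g/mol, of which 26.982 g is Al.
So Al makes up 26.982/202.136 = 0.1335 of the mass, i.e. 13.35%.

13.35 wt%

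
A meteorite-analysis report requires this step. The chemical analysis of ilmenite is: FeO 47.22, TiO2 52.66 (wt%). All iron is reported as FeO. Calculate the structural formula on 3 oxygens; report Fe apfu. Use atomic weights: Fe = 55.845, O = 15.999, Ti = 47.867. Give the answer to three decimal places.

0.998 Fe apfu

FeO: 47.22/71.844 = 0.65726 mol → 0.65726 mol Fe, 0.65726 mol O.
TiO2: 52.66/79.865 = 0.65936 mol → 0.65936 mol Ti, 1.31872 mol O.
Total oxygen = 1.97598 mol. Normalization factor = 3/1.97598 = 1.51823.
Fe per 3 O = 0.65726 × 1.51823 = 0.998.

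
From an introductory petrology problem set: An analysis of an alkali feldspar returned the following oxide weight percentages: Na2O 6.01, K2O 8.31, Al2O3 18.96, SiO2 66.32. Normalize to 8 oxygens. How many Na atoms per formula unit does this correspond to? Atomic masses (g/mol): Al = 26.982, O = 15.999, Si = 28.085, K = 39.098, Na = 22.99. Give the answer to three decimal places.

Na2O: 6.01/61.979 = 0.09697 mol → 0.19394 mol Na, 0.09697 mol O.
K2O: 8.31/94.195 = 0.08822 mol → 0.17644 mol K, 0.08822 mol O.
Al2O3: 18.96/101.961 = 0.18595 mol → 0.37190 mol Al, 0.55785 mol O.
SiO2: 66.32/60.083 = 1.10381 mol → 1.10381 mol Si, 2.20762 mol O.
Total oxygen = 2.95066 mol. Normalization factor = 8/2.95066 = 2.71126.
Na per 8 O = 0.19394 × 2.71126 = 0.526.

0.526 Na apfu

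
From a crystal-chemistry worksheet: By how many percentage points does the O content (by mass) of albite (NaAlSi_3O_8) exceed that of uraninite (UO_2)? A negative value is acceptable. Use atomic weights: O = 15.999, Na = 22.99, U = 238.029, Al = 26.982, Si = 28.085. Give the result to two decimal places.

M(NaAlSi_3O_8) = 262.219 g/mol, so wt% O = 127.992/262.219 × 100 = 48.81%.
M(UO_2) = 270.027 g/mol, so wt% O = 31.998/270.027 × 100 = 11.85%.
48.81 − 11.85 = 36.96 pp.

36.96 percentage points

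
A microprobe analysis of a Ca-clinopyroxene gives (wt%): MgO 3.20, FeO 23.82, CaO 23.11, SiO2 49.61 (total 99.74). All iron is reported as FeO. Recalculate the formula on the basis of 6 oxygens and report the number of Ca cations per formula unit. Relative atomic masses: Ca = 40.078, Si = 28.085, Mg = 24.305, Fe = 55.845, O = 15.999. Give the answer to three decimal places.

MgO: 3.20/40.304 = 0.07940 mol → 0.07940 mol Mg, 0.07940 mol O.
FeO: 23.82/71.844 = 0.33155 mol → 0.33155 mol Fe, 0.33155 mol O.
CaO: 23.11/56.077 = 0.41211 mol → 0.41211 mol Ca, 0.41211 mol O.
SiO2: 49.61/60.083 = 0.82569 mol → 0.82569 mol Si, 1.65138 mol O.
Total oxygen = 2.47444 mol. Normalization factor = 6/2.47444 = 2.42479.
Ca per 6 O = 0.41211 × 2.42479 = 0.999.

0.999 Ca apfu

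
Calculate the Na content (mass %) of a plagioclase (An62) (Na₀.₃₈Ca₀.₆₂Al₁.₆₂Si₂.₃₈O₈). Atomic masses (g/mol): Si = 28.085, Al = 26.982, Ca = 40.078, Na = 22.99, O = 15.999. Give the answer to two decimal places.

Molar mass of Na₀.₃₈Ca₀.₆₂Al₁.₆₂Si₂.₃₈O₈: 0.38*22.99 + 0.62*40.078 + 1.62*26.982 + 2.38*28.085 + 8*15.999 = 272.130 g/mol.
Mass of Na per formula unit: 0.38 × 22.99 = 8.736 g.
Weight fraction Na = 8.736 / 272.130 = 0.0321.

3.21 mass %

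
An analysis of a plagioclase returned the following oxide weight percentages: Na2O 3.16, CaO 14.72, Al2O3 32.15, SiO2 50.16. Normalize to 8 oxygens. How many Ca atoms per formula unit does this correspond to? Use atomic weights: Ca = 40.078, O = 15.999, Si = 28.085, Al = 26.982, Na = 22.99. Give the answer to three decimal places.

Na2O: 3.16/61.979 = 0.05099 mol → 0.10198 mol Na, 0.05099 mol O.
CaO: 14.72/56.077 = 0.26250 mol → 0.26250 mol Ca, 0.26250 mol O.
Al2O3: 32.15/101.961 = 0.31532 mol → 0.63064 mol Al, 0.94596 mol O.
SiO2: 50.16/60.083 = 0.83485 mol → 0.83485 mol Si, 1.66970 mol O.
Total oxygen = 2.92915 mol. Normalization factor = 8/2.92915 = 2.73117.
Ca per 8 O = 0.26250 × 2.73117 = 0.717.

0.717 Ca apfu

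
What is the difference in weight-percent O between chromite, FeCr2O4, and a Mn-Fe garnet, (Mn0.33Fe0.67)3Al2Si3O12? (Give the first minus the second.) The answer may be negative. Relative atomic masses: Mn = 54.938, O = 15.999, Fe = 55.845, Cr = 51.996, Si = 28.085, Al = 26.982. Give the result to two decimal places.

First mineral: 63.996 g O in 223.833 g formula = 28.59 wt% O.
Second mineral: 191.988 g O in 496.844 g formula = 38.64 wt% O.
28.59% − 38.64% gives a difference of -10.05 percentage points.

-10.05 percentage points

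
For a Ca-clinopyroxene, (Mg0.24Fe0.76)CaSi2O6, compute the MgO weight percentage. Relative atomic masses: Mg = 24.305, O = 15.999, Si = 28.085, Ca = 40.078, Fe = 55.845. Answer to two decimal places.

4.02 wt%

Molar mass of (Mg0.24Fe0.76)CaSi2O6 = 0.24×24.305 + 0.76×55.845 + 1×40.078 + 2×28.085 + 6×15.999 = 240.517 g/mol.
Each formula unit contains 0.24 Mg, equivalent to 0.24/1 = 0.2400 mol MgO.
M(MgO) = 1×24.305 + 1×15.999 = 40.304 g/mol.
Mass of MgO per formula unit = 0.2400 × 40.304 = 9.673 g.
MgO wt% = 9.673 / 240.517 × 100 = 4.02%.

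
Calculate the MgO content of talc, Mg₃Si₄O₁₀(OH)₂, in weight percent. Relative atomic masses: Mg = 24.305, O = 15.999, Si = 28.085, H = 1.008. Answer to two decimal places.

31.88 wt%

Molar mass of Mg₃Si₄O₁₀(OH)₂ = 3×24.305 + 4×28.085 + 12×15.999 + 2×1.008 = 379.259 g/mol.
Each formula unit contains 3 Mg, equivalent to 3/1 = 3.0000 mol MgO.
M(MgO) = 1×24.305 + 1×15.999 = 40.304 g/mol.
Mass of MgO per formula unit = 3.0000 × 40.304 = 120.912 g.
MgO wt% = 120.912 / 379.259 × 100 = 31.88%.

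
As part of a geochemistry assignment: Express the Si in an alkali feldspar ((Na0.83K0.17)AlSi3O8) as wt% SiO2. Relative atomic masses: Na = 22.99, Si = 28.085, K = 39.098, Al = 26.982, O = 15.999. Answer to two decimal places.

68.03 wt%

M((Na0.83K0.17)AlSi3O8) = 264.957 g/mol; M(SiO2) = 60.083 g/mol.
Moles SiO2 per formula unit = 3 Si ÷ 1 = 3.0000.
SiO2 fraction = (3.0000 × 60.083) / 264.957 = 180.249/264.957 = 0.6803.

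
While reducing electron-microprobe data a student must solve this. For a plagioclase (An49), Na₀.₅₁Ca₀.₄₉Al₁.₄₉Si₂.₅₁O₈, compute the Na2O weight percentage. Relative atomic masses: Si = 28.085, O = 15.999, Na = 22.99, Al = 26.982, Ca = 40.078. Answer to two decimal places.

Formula mass = 270.052 g/mol.
0.51 Na → 0.2550 mol Na2O per formula unit; M(Na2O) = 61.979, so Na2O mass = 15.805 g.
15.805/270.052 × 100 = 5.85 wt%.

5.85 wt%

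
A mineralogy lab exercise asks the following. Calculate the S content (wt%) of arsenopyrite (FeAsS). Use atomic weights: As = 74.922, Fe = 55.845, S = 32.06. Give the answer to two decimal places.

M(FeAsS) = 162.827 g/mol.
S contributes 1 × 32.06 = 32.060 g per mole.
32.060/162.827 = 0.1969 → 19.69%.

19.69 wt%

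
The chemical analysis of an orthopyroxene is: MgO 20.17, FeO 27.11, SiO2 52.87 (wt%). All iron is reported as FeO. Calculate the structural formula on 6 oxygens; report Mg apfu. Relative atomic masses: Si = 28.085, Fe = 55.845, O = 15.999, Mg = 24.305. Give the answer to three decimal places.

1.138 Mg apfu

MgO: 20.17/40.304 = 0.50045 mol → 0.50045 mol Mg, 0.50045 mol O.
FeO: 27.11/71.844 = 0.37735 mol → 0.37735 mol Fe, 0.37735 mol O.
SiO2: 52.87/60.083 = 0.87995 mol → 0.87995 mol Si, 1.75990 mol O.
Total oxygen = 2.63770 mol. Normalization factor = 6/2.63770 = 2.27471.
Mg per 6 O = 0.50045 × 2.27471 = 1.138.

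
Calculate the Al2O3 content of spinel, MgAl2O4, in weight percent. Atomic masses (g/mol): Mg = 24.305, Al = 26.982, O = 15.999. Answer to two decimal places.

M(MgAl2O4) = 142.265 g/mol; M(Al2O3) = 101.961 g/mol.
Moles Al2O3 per formula unit = 2 Al ÷ 2 = 1.0000.
Al2O3 fraction = (1.0000 × 101.961) / 142.265 = 101.961/142.265 = 0.7167.

71.67 wt%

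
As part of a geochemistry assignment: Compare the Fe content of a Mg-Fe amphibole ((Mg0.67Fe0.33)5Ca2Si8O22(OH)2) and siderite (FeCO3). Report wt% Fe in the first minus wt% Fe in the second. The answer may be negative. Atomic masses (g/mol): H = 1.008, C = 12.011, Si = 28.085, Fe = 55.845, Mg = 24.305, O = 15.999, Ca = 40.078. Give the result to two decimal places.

First mineral: 92.144 g Fe in 864.394 g formula = 10.66 wt% Fe.
Second mineral: 55.845 g Fe in 115.853 g formula = 48.20 wt% Fe.
10.66% − 48.20% gives a difference of -37.54 percentage points.

-37.54 percentage points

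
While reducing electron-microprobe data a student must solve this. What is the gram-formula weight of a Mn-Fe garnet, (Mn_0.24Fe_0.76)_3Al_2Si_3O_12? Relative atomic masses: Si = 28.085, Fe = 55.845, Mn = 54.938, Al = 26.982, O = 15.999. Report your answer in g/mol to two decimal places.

497.09 g/mol

Mn: 0.72 × 54.938 = 39.5554
Fe: 2.28 × 55.845 = 127.3266
Al: 2 × 26.982 = 53.9640
Si: 3 × 28.085 = 84.2550
O: 12 × 15.999 = 191.9880
Summing the contributions gives the formula mass.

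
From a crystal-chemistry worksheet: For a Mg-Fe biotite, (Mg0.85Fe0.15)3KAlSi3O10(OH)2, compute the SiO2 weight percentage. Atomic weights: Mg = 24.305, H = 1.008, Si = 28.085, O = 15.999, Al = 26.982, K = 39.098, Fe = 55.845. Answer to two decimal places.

41.78 wt%

Formula mass = 431.447 g/mol.
3 Si → 3.0000 mol SiO2 per formula unit; M(SiO2) = 60.083, so SiO2 mass = 180.249 g.
180.249/431.447 × 100 = 41.78 wt%.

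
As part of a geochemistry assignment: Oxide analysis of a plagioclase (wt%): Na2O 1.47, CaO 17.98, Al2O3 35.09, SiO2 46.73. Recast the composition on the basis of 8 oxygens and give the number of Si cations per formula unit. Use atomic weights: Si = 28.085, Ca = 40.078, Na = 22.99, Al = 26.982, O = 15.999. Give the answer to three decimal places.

2.122 Si apfu

Na2O: 1.47/61.979 = 0.02372 mol → 0.04744 mol Na, 0.02372 mol O.
CaO: 17.98/56.077 = 0.32063 mol → 0.32063 mol Ca, 0.32063 mol O.
Al2O3: 35.09/101.961 = 0.34415 mol → 0.68830 mol Al, 1.03245 mol O.
SiO2: 46.73/60.083 = 0.77776 mol → 0.77776 mol Si, 1.55552 mol O.
Total oxygen = 2.93232 mol. Normalization factor = 8/2.93232 = 2.72822.
Si per 8 O = 0.77776 × 2.72822 = 2.122.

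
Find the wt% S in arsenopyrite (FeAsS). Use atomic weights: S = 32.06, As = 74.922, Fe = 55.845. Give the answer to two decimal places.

19.69 wt%

M(FeAsS) = 162.827 g/mol.
S contributes 1 × 32.06 = 32.060 g per mole.
32.060/162.827 = 0.1969 → 19.69%.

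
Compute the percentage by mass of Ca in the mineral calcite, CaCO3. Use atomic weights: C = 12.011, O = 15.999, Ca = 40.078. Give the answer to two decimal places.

Molar mass of CaCO3: 1·40.078 + 1·12.011 + 3·15.999 = 100.086 g/mol.
Mass of Ca per formula unit: 1 × 40.078 = 40.078 g.
Weight fraction Ca = 40.078 / 100.086 = 0.4004.

40.04 wt%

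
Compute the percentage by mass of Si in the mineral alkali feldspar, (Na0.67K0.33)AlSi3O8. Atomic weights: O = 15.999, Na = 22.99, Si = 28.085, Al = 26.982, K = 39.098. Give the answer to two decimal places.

Formula mass = 0.67×22.99 + 0.33×39.098 + 1×26.982 + 3×28.085 + 8×15.999 = 267.535 g/mol, of which 84.255 g is Si.
So Si makes up 84.255/267.535 = 0.3149 of the mass, i.e. 31.49%.

31.49 weight percent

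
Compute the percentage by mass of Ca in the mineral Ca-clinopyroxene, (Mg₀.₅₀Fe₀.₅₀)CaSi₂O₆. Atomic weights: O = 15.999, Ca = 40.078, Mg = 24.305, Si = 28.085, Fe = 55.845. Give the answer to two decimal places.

M((Mg₀.₅₀Fe₀.₅₀)CaSi₂O₆) = 232.317 g/mol.
Ca contributes 1 × 40.078 = 40.078 g per mole.
40.078/232.317 = 0.1725 → 17.25%.

17.25 wt%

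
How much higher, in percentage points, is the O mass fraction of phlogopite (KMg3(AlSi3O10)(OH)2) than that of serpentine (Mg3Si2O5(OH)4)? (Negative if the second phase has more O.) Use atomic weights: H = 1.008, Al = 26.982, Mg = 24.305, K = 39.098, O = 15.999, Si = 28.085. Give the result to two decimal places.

M(KMg3(AlSi3O10)(OH)2) = 417.254 g/mol, so wt% O = 191.988/417.254 × 100 = 46.01%.
M(Mg3Si2O5(OH)4) = 277.108 g/mol, so wt% O = 143.991/277.108 × 100 = 51.96%.
46.01 − 51.96 = -5.95 pp.

-5.95 percentage points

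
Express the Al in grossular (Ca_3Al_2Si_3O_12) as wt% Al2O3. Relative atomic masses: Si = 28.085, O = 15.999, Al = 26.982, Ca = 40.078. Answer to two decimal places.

22.64 wt%

Formula mass = 450.441 g/mol.
2 Al → 1.0000 mol Al2O3 per formula unit; M(Al2O3) = 101.961, so Al2O3 mass = 101.961 g.
101.961/450.441 × 100 = 22.64 wt%.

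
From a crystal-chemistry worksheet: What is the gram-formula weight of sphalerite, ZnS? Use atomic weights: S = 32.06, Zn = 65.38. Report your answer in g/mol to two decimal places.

Zn: 1 × 65.38 = 65.3800
S: 1 × 32.06 = 32.0600
Summing the contributions gives the formula mass.

97.44 g/mol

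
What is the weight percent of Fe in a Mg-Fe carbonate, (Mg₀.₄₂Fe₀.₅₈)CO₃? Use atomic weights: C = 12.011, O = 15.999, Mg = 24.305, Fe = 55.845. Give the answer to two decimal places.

Formula mass = 0.42·24.305 + 0.58·55.845 + 1·12.011 + 3·15.999 = 102.606 g/mol, of which 32.390 g is Fe.
So Fe makes up 32.390/102.606 = 0.3157 of the mass, i.e. 31.57%.

31.57 wt%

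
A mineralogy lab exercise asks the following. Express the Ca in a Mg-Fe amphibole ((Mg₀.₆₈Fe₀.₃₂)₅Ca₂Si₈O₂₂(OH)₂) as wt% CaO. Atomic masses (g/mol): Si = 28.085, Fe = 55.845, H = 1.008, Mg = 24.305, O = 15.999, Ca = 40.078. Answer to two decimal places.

13.00 wt%

M((Mg₀.₆₈Fe₀.₃₂)₅Ca₂Si₈O₂₂(OH)₂) = 862.817 g/mol; M(CaO) = 56.077 g/mol.
Moles CaO per formula unit = 2 Ca ÷ 1 = 2.0000.
CaO fraction = (2.0000 × 56.077) / 862.817 = 112.154/862.817 = 0.1300.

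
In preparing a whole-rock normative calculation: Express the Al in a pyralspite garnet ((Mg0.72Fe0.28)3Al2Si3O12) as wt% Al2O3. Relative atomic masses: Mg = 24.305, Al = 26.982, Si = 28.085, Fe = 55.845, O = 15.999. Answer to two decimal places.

23.73 wt%

M((Mg0.72Fe0.28)3Al2Si3O12) = 429.616 g/mol; M(Al2O3) = 101.961 g/mol.
Moles Al2O3 per formula unit = 2 Al ÷ 2 = 1.0000.
Al2O3 fraction = (1.0000 × 101.961) / 429.616 = 101.961/429.616 = 0.2373.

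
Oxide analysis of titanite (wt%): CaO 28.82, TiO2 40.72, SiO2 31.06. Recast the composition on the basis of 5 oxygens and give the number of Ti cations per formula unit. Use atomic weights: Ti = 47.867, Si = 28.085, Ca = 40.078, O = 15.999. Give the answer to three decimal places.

0.993 Ti apfu

CaO: 28.82/56.077 = 0.51394 mol → 0.51394 mol Ca, 0.51394 mol O.
TiO2: 40.72/79.865 = 0.50986 mol → 0.50986 mol Ti, 1.01972 mol O.
SiO2: 31.06/60.083 = 0.51695 mol → 0.51695 mol Si, 1.03390 mol O.
Total oxygen = 2.56756 mol. Normalization factor = 5/2.56756 = 1.94737.
Ti per 5 O = 0.50986 × 1.94737 = 0.993.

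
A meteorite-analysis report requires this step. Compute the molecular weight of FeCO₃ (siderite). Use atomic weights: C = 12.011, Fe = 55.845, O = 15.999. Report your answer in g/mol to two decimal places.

The formula mass is the sum 1*55.845 + 1*12.011 + 3*15.999.

115.85 g/mol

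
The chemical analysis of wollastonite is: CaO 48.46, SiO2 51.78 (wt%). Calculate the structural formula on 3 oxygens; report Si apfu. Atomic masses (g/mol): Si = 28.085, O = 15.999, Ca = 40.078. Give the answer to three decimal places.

CaO: 48.46/56.077 = 0.86417 mol → 0.86417 mol Ca, 0.86417 mol O.
SiO2: 51.78/60.083 = 0.86181 mol → 0.86181 mol Si, 1.72362 mol O.
Total oxygen = 2.58779 mol. Normalization factor = 3/2.58779 = 1.15929.
Si per 3 O = 0.86181 × 1.15929 = 0.999.

0.999 Si apfu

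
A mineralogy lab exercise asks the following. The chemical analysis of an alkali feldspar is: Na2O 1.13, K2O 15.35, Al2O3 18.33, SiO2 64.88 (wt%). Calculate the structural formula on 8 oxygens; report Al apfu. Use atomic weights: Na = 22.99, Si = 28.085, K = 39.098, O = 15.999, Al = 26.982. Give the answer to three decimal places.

1.13 wt% Na2O ÷ 61.979 g/mol = 0.01823 mol, giving 0.03646 Na and 0.01823 O.
15.35 wt% K2O ÷ 94.195 g/mol = 0.16296 mol, giving 0.32592 K and 0.16296 O.
18.33 wt% Al2O3 ÷ 101.961 g/mol = 0.17977 mol, giving 0.35954 Al and 0.53931 O.
64.88 wt% SiO2 ÷ 60.083 g/mol = 1.07984 mol, giving 1.07984 Si and 2.15968 O.
Oxygen sums to 2.88018; scaling by 8/2.88018 = 2.77760 puts the formula on 8 O.
Al: 0.35954 × 2.77760 = 0.999 atoms per formula unit.

0.999 Al apfu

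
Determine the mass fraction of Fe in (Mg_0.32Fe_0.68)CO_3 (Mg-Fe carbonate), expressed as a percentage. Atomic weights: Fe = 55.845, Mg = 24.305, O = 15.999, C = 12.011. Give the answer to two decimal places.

Molar mass of (Mg_0.32Fe_0.68)CO_3: 0.32*24.305 + 0.68*55.845 + 1*12.011 + 3*15.999 = 105.760 g/mol.
Mass of Fe per formula unit: 0.68 × 55.845 = 37.975 g.
Weight fraction Fe = 37.975 / 105.760 = 0.3591.

35.91 wt%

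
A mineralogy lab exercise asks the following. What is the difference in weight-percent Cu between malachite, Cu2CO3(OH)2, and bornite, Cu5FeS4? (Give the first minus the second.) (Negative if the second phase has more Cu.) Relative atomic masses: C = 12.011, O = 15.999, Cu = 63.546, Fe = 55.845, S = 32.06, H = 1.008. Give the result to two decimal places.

Cu in Cu2CO3(OH)2: molar mass 221.114 g/mol; 2×63.546 = 127.092 g → 57.48 wt%.
Cu in Cu5FeS4: molar mass 501.815 g/mol; 5×63.546 = 317.730 g → 63.32 wt%.
Difference = 57.48 − 63.32 = -5.84 percentage points.

-5.84 percentage points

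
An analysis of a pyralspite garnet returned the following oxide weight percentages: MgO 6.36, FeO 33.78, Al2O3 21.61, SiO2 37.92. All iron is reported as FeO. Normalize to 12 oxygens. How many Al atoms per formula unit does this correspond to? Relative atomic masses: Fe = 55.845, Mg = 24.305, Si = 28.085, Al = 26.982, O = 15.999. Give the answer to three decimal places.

2.014 Al apfu

6.36 wt% MgO ÷ 40.304 g/mol = 0.15780 mol, giving 0.15780 Mg and 0.15780 O.
33.78 wt% FeO ÷ 71.844 g/mol = 0.47019 mol, giving 0.47019 Fe and 0.47019 O.
21.61 wt% Al2O3 ÷ 101.961 g/mol = 0.21194 mol, giving 0.42388 Al and 0.63582 O.
37.92 wt% SiO2 ÷ 60.083 g/mol = 0.63113 mol, giving 0.63113 Si and 1.26226 O.
Oxygen sums to 2.52607; scaling by 12/2.52607 = 4.75046 puts the formula on 12 O.
Al: 0.42388 × 4.75046 = 2.014 atoms per formula unit.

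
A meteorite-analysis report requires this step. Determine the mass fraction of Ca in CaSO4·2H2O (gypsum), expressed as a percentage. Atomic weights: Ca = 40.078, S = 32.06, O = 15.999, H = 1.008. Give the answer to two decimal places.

23.28 mass %

Molar mass of CaSO4·2H2O: 1×40.078 + 1×32.06 + 6×15.999 + 4×1.008 = 172.164 g/mol.
Mass of Ca per formula unit: 1 × 40.078 = 40.078 g.
Weight fraction Ca = 40.078 / 172.164 = 0.2328.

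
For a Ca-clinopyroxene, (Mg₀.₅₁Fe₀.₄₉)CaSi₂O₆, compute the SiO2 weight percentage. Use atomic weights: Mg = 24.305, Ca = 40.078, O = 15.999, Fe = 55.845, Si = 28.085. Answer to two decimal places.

Molar mass of (Mg₀.₅₁Fe₀.₄₉)CaSi₂O₆ = 0.51*24.305 + 0.49*55.845 + 1*40.078 + 2*28.085 + 6*15.999 = 232.002 g/mol.
Each formula unit contains 2 Si, equivalent to 2/1 = 2.0000 mol SiO2.
M(SiO2) = 1×28.085 + 2×15.999 = 60.083 g/mol.
Mass of SiO2 per formula unit = 2.0000 × 60.083 = 120.166 g.
SiO2 wt% = 120.166 / 232.002 × 100 = 51.80%.

51.80 wt%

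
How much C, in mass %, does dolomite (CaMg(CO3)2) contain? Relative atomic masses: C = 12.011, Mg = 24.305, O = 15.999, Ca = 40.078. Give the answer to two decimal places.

13.03 mass %

Formula mass = 1×40.078 + 1×24.305 + 2×12.011 + 6×15.999 = 184.399 g/mol, of which 24.022 g is C.
So C makes up 24.022/184.399 = 0.1303 of the mass, i.e. 13.03%.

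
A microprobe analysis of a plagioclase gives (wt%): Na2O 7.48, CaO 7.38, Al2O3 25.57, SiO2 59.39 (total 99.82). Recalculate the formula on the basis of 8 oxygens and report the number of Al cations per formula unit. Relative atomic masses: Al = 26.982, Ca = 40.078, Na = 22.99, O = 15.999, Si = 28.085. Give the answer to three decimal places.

Na2O: 7.48/61.979 = 0.12069 mol → 0.24138 mol Na, 0.12069 mol O.
CaO: 7.38/56.077 = 0.13160 mol → 0.13160 mol Ca, 0.13160 mol O.
Al2O3: 25.57/101.961 = 0.25078 mol → 0.50156 mol Al, 0.75234 mol O.
SiO2: 59.39/60.083 = 0.98847 mol → 0.98847 mol Si, 1.97694 mol O.
Total oxygen = 2.98157 mol. Normalization factor = 8/2.98157 = 2.68315.
Al per 8 O = 0.50156 × 2.68315 = 1.346.

1.346 Al apfu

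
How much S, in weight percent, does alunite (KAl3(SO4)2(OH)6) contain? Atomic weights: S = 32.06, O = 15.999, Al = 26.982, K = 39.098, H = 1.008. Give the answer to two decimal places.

15.48 weight percent

Formula mass = 1*39.098 + 3*26.982 + 2*32.06 + 14*15.999 + 6*1.008 = 414.198 g/mol, of which 64.120 g is S.
So S makes up 64.120/414.198 = 0.1548 of the mass, i.e. 15.48%.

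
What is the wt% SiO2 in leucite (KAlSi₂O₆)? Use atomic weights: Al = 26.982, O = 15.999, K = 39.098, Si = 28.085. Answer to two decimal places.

55.06 wt%

Molar mass of KAlSi₂O₆ = 1·39.098 + 1·26.982 + 2·28.085 + 6·15.999 = 218.244 g/mol.
Each formula unit contains 2 Si, equivalent to 2/1 = 2.0000 mol SiO2.
M(SiO2) = 1×28.085 + 2×15.999 = 60.083 g/mol.
Mass of SiO2 per formula unit = 2.0000 × 60.083 = 120.166 g.
SiO2 wt% = 120.166 / 218.244 × 100 = 55.06%.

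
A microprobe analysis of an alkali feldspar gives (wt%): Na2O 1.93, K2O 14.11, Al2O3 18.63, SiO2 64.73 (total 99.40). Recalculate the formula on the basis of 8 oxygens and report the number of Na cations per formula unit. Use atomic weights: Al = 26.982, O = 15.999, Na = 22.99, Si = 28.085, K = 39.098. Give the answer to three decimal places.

1.93 wt% Na2O ÷ 61.979 g/mol = 0.03114 mol, giving 0.06228 Na and 0.03114 O.
14.11 wt% K2O ÷ 94.195 g/mol = 0.14980 mol, giving 0.29960 K and 0.14980 O.
18.63 wt% Al2O3 ÷ 101.961 g/mol = 0.18272 mol, giving 0.36544 Al and 0.54816 O.
64.73 wt% SiO2 ÷ 60.083 g/mol = 1.07734 mol, giving 1.07734 Si and 2.15468 O.
Oxygen sums to 2.88378; scaling by 8/2.88378 = 2.77414 puts the formula on 8 O.
Na: 0.06228 × 2.77414 = 0.173 atoms per formula unit.

0.173 Na apfu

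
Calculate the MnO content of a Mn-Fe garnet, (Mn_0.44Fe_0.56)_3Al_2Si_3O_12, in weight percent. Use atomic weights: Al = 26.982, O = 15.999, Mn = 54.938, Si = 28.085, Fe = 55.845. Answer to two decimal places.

Formula mass = 496.545 g/mol.
1.32 Mn → 1.3200 mol MnO per formula unit; M(MnO) = 70.937, so MnO mass = 93.637 g.
93.637/496.545 × 100 = 18.86 wt%.

18.86 wt%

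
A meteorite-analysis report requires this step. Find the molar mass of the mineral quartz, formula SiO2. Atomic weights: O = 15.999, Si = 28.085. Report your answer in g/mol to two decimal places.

The formula mass is the sum 1×28.085 + 2×15.999.

60.08 g/mol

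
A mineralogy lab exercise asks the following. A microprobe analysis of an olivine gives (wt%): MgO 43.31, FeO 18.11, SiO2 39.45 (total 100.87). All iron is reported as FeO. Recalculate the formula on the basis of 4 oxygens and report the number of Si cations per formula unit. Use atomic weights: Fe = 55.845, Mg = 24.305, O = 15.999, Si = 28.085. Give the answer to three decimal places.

0.995 Si apfu

43.31 wt% MgO ÷ 40.304 g/mol = 1.07458 mol, giving 1.07458 Mg and 1.07458 O.
18.11 wt% FeO ÷ 71.844 g/mol = 0.25207 mol, giving 0.25207 Fe and 0.25207 O.
39.45 wt% SiO2 ÷ 60.083 g/mol = 0.65659 mol, giving 0.65659 Si and 1.31318 O.
Oxygen sums to 2.63983; scaling by 4/2.63983 = 1.51525 puts the formula on 4 O.
Si: 0.65659 × 1.51525 = 0.995 atoms per formula unit.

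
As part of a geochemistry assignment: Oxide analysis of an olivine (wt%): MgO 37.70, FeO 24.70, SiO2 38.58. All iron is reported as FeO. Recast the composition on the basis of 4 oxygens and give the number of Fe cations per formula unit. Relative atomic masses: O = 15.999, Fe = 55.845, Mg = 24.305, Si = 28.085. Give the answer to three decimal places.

0.536 Fe apfu

37.70 wt% MgO ÷ 40.304 g/mol = 0.93539 mol, giving 0.93539 Mg and 0.93539 O.
24.70 wt% FeO ÷ 71.844 g/mol = 0.34380 mol, giving 0.34380 Fe and 0.34380 O.
38.58 wt% SiO2 ÷ 60.083 g/mol = 0.64211 mol, giving 0.64211 Si and 1.28422 O.
Oxygen sums to 2.56341; scaling by 4/2.56341 = 1.56042 puts the formula on 4 O.
Fe: 0.34380 × 1.56042 = 0.536 atoms per formula unit.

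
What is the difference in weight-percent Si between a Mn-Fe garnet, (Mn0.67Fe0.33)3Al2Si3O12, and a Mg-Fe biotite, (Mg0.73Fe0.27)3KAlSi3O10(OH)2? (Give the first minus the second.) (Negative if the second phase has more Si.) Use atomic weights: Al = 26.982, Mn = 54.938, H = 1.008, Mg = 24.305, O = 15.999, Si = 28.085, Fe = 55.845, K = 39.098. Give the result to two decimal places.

-2.04 percentage points

M((Mn0.67Fe0.33)3Al2Si3O12) = 495.919 g/mol, so wt% Si = 84.255/495.919 × 100 = 16.99%.
M((Mg0.73Fe0.27)3KAlSi3O10(OH)2) = 442.801 g/mol, so wt% Si = 84.255/442.801 × 100 = 19.03%.
16.99 − 19.03 = -2.04 pp.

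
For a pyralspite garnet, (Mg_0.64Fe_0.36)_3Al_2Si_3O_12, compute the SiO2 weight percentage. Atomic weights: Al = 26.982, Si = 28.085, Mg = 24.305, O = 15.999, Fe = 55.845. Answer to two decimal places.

Molar mass of (Mg_0.64Fe_0.36)_3Al_2Si_3O_12 = 1.92·24.305 + 1.08·55.845 + 2·26.982 + 3·28.085 + 12·15.999 = 437.185 g/mol.
Each formula unit contains 3 Si, equivalent to 3/1 = 3.0000 mol SiO2.
M(SiO2) = 1×28.085 + 2×15.999 = 60.083 g/mol.
Mass of SiO2 per formula unit = 3.0000 × 60.083 = 180.249 g.
SiO2 wt% = 180.249 / 437.185 × 100 = 41.23%.

41.23 wt%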